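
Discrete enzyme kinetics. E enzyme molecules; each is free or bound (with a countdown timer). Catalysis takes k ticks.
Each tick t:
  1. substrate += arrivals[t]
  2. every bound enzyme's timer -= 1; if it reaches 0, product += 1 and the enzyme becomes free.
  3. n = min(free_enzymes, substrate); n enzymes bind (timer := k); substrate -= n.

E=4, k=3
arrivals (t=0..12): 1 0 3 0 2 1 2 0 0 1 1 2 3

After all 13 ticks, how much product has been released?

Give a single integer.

Answer: 10

Derivation:
t=0: arr=1 -> substrate=0 bound=1 product=0
t=1: arr=0 -> substrate=0 bound=1 product=0
t=2: arr=3 -> substrate=0 bound=4 product=0
t=3: arr=0 -> substrate=0 bound=3 product=1
t=4: arr=2 -> substrate=1 bound=4 product=1
t=5: arr=1 -> substrate=0 bound=3 product=4
t=6: arr=2 -> substrate=1 bound=4 product=4
t=7: arr=0 -> substrate=0 bound=4 product=5
t=8: arr=0 -> substrate=0 bound=2 product=7
t=9: arr=1 -> substrate=0 bound=2 product=8
t=10: arr=1 -> substrate=0 bound=2 product=9
t=11: arr=2 -> substrate=0 bound=4 product=9
t=12: arr=3 -> substrate=2 bound=4 product=10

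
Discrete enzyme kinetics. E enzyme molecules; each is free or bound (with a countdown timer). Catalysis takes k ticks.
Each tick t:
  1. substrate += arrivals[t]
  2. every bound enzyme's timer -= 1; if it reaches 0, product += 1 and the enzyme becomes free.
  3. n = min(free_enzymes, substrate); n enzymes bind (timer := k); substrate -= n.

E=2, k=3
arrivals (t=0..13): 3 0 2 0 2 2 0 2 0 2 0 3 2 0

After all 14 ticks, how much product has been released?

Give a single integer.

Answer: 8

Derivation:
t=0: arr=3 -> substrate=1 bound=2 product=0
t=1: arr=0 -> substrate=1 bound=2 product=0
t=2: arr=2 -> substrate=3 bound=2 product=0
t=3: arr=0 -> substrate=1 bound=2 product=2
t=4: arr=2 -> substrate=3 bound=2 product=2
t=5: arr=2 -> substrate=5 bound=2 product=2
t=6: arr=0 -> substrate=3 bound=2 product=4
t=7: arr=2 -> substrate=5 bound=2 product=4
t=8: arr=0 -> substrate=5 bound=2 product=4
t=9: arr=2 -> substrate=5 bound=2 product=6
t=10: arr=0 -> substrate=5 bound=2 product=6
t=11: arr=3 -> substrate=8 bound=2 product=6
t=12: arr=2 -> substrate=8 bound=2 product=8
t=13: arr=0 -> substrate=8 bound=2 product=8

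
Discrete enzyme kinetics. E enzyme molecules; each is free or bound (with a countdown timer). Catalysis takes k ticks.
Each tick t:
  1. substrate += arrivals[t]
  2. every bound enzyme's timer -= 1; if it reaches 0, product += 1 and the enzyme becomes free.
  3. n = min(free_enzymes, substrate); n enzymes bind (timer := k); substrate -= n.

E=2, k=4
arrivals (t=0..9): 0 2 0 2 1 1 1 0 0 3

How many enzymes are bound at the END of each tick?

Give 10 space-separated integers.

t=0: arr=0 -> substrate=0 bound=0 product=0
t=1: arr=2 -> substrate=0 bound=2 product=0
t=2: arr=0 -> substrate=0 bound=2 product=0
t=3: arr=2 -> substrate=2 bound=2 product=0
t=4: arr=1 -> substrate=3 bound=2 product=0
t=5: arr=1 -> substrate=2 bound=2 product=2
t=6: arr=1 -> substrate=3 bound=2 product=2
t=7: arr=0 -> substrate=3 bound=2 product=2
t=8: arr=0 -> substrate=3 bound=2 product=2
t=9: arr=3 -> substrate=4 bound=2 product=4

Answer: 0 2 2 2 2 2 2 2 2 2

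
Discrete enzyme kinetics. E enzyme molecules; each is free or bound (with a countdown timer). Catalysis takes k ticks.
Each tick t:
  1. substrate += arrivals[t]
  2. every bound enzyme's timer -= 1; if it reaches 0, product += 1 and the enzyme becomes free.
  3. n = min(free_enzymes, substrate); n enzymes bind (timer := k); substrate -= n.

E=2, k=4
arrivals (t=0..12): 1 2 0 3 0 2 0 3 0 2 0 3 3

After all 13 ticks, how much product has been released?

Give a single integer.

t=0: arr=1 -> substrate=0 bound=1 product=0
t=1: arr=2 -> substrate=1 bound=2 product=0
t=2: arr=0 -> substrate=1 bound=2 product=0
t=3: arr=3 -> substrate=4 bound=2 product=0
t=4: arr=0 -> substrate=3 bound=2 product=1
t=5: arr=2 -> substrate=4 bound=2 product=2
t=6: arr=0 -> substrate=4 bound=2 product=2
t=7: arr=3 -> substrate=7 bound=2 product=2
t=8: arr=0 -> substrate=6 bound=2 product=3
t=9: arr=2 -> substrate=7 bound=2 product=4
t=10: arr=0 -> substrate=7 bound=2 product=4
t=11: arr=3 -> substrate=10 bound=2 product=4
t=12: arr=3 -> substrate=12 bound=2 product=5

Answer: 5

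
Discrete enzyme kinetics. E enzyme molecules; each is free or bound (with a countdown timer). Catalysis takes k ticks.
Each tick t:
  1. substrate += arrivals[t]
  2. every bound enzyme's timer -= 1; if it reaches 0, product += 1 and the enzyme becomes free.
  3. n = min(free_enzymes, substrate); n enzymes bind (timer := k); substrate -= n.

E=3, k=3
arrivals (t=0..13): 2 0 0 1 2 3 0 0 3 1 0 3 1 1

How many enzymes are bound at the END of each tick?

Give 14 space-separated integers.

Answer: 2 2 2 1 3 3 3 3 3 3 3 3 3 3

Derivation:
t=0: arr=2 -> substrate=0 bound=2 product=0
t=1: arr=0 -> substrate=0 bound=2 product=0
t=2: arr=0 -> substrate=0 bound=2 product=0
t=3: arr=1 -> substrate=0 bound=1 product=2
t=4: arr=2 -> substrate=0 bound=3 product=2
t=5: arr=3 -> substrate=3 bound=3 product=2
t=6: arr=0 -> substrate=2 bound=3 product=3
t=7: arr=0 -> substrate=0 bound=3 product=5
t=8: arr=3 -> substrate=3 bound=3 product=5
t=9: arr=1 -> substrate=3 bound=3 product=6
t=10: arr=0 -> substrate=1 bound=3 product=8
t=11: arr=3 -> substrate=4 bound=3 product=8
t=12: arr=1 -> substrate=4 bound=3 product=9
t=13: arr=1 -> substrate=3 bound=3 product=11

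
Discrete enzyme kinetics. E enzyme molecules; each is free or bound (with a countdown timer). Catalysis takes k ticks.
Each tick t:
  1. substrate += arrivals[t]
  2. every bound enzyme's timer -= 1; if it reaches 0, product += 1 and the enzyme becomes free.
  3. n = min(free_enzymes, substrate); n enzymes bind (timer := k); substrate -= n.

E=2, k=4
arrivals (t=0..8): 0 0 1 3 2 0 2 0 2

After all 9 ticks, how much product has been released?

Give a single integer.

t=0: arr=0 -> substrate=0 bound=0 product=0
t=1: arr=0 -> substrate=0 bound=0 product=0
t=2: arr=1 -> substrate=0 bound=1 product=0
t=3: arr=3 -> substrate=2 bound=2 product=0
t=4: arr=2 -> substrate=4 bound=2 product=0
t=5: arr=0 -> substrate=4 bound=2 product=0
t=6: arr=2 -> substrate=5 bound=2 product=1
t=7: arr=0 -> substrate=4 bound=2 product=2
t=8: arr=2 -> substrate=6 bound=2 product=2

Answer: 2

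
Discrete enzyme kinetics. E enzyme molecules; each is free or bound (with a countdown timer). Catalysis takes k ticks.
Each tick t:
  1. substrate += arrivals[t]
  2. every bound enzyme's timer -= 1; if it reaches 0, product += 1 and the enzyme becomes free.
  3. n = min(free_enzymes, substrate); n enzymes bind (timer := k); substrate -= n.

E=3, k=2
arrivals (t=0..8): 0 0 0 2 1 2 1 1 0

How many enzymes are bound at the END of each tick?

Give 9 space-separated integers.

t=0: arr=0 -> substrate=0 bound=0 product=0
t=1: arr=0 -> substrate=0 bound=0 product=0
t=2: arr=0 -> substrate=0 bound=0 product=0
t=3: arr=2 -> substrate=0 bound=2 product=0
t=4: arr=1 -> substrate=0 bound=3 product=0
t=5: arr=2 -> substrate=0 bound=3 product=2
t=6: arr=1 -> substrate=0 bound=3 product=3
t=7: arr=1 -> substrate=0 bound=2 product=5
t=8: arr=0 -> substrate=0 bound=1 product=6

Answer: 0 0 0 2 3 3 3 2 1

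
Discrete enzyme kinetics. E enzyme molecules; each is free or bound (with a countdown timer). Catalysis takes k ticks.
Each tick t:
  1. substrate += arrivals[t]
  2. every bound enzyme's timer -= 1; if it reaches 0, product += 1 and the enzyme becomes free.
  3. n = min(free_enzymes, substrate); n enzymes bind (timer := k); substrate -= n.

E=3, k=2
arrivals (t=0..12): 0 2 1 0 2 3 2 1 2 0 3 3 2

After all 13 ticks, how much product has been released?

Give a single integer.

t=0: arr=0 -> substrate=0 bound=0 product=0
t=1: arr=2 -> substrate=0 bound=2 product=0
t=2: arr=1 -> substrate=0 bound=3 product=0
t=3: arr=0 -> substrate=0 bound=1 product=2
t=4: arr=2 -> substrate=0 bound=2 product=3
t=5: arr=3 -> substrate=2 bound=3 product=3
t=6: arr=2 -> substrate=2 bound=3 product=5
t=7: arr=1 -> substrate=2 bound=3 product=6
t=8: arr=2 -> substrate=2 bound=3 product=8
t=9: arr=0 -> substrate=1 bound=3 product=9
t=10: arr=3 -> substrate=2 bound=3 product=11
t=11: arr=3 -> substrate=4 bound=3 product=12
t=12: arr=2 -> substrate=4 bound=3 product=14

Answer: 14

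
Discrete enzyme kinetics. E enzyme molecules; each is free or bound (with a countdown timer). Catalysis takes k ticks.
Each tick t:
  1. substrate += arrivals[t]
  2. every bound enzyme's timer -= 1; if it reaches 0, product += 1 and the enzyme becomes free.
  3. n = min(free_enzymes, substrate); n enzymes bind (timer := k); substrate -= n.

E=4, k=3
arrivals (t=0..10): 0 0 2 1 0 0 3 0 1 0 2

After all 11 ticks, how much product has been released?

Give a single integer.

Answer: 6

Derivation:
t=0: arr=0 -> substrate=0 bound=0 product=0
t=1: arr=0 -> substrate=0 bound=0 product=0
t=2: arr=2 -> substrate=0 bound=2 product=0
t=3: arr=1 -> substrate=0 bound=3 product=0
t=4: arr=0 -> substrate=0 bound=3 product=0
t=5: arr=0 -> substrate=0 bound=1 product=2
t=6: arr=3 -> substrate=0 bound=3 product=3
t=7: arr=0 -> substrate=0 bound=3 product=3
t=8: arr=1 -> substrate=0 bound=4 product=3
t=9: arr=0 -> substrate=0 bound=1 product=6
t=10: arr=2 -> substrate=0 bound=3 product=6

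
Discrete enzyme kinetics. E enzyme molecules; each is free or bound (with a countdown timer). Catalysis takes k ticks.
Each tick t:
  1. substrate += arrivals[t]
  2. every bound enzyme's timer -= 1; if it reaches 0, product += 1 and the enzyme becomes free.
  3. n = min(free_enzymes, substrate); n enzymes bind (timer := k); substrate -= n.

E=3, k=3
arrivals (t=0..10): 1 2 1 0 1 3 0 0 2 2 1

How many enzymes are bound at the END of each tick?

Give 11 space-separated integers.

Answer: 1 3 3 3 2 3 3 3 3 3 3

Derivation:
t=0: arr=1 -> substrate=0 bound=1 product=0
t=1: arr=2 -> substrate=0 bound=3 product=0
t=2: arr=1 -> substrate=1 bound=3 product=0
t=3: arr=0 -> substrate=0 bound=3 product=1
t=4: arr=1 -> substrate=0 bound=2 product=3
t=5: arr=3 -> substrate=2 bound=3 product=3
t=6: arr=0 -> substrate=1 bound=3 product=4
t=7: arr=0 -> substrate=0 bound=3 product=5
t=8: arr=2 -> substrate=1 bound=3 product=6
t=9: arr=2 -> substrate=2 bound=3 product=7
t=10: arr=1 -> substrate=2 bound=3 product=8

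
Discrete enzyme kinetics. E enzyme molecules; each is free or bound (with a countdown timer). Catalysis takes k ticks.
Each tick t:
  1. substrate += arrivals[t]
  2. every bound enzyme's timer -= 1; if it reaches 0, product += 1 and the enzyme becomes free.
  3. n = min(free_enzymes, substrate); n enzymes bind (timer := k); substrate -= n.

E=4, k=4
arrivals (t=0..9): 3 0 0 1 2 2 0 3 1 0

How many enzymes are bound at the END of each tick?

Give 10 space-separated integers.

Answer: 3 3 3 4 3 4 4 4 4 4

Derivation:
t=0: arr=3 -> substrate=0 bound=3 product=0
t=1: arr=0 -> substrate=0 bound=3 product=0
t=2: arr=0 -> substrate=0 bound=3 product=0
t=3: arr=1 -> substrate=0 bound=4 product=0
t=4: arr=2 -> substrate=0 bound=3 product=3
t=5: arr=2 -> substrate=1 bound=4 product=3
t=6: arr=0 -> substrate=1 bound=4 product=3
t=7: arr=3 -> substrate=3 bound=4 product=4
t=8: arr=1 -> substrate=2 bound=4 product=6
t=9: arr=0 -> substrate=1 bound=4 product=7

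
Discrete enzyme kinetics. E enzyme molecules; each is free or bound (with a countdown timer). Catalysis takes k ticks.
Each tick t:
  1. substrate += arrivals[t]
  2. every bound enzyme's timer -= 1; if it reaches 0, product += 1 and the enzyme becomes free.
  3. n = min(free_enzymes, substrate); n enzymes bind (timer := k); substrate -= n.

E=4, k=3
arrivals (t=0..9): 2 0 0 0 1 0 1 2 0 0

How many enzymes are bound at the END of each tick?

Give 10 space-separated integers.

t=0: arr=2 -> substrate=0 bound=2 product=0
t=1: arr=0 -> substrate=0 bound=2 product=0
t=2: arr=0 -> substrate=0 bound=2 product=0
t=3: arr=0 -> substrate=0 bound=0 product=2
t=4: arr=1 -> substrate=0 bound=1 product=2
t=5: arr=0 -> substrate=0 bound=1 product=2
t=6: arr=1 -> substrate=0 bound=2 product=2
t=7: arr=2 -> substrate=0 bound=3 product=3
t=8: arr=0 -> substrate=0 bound=3 product=3
t=9: arr=0 -> substrate=0 bound=2 product=4

Answer: 2 2 2 0 1 1 2 3 3 2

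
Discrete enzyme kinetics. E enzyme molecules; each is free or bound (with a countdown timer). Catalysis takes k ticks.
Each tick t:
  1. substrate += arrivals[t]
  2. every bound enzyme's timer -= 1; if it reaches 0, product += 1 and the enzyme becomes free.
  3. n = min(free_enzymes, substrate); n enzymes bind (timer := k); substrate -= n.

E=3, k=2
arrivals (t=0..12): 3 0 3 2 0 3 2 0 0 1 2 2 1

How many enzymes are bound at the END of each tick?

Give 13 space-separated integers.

Answer: 3 3 3 3 2 3 3 3 2 2 3 3 3

Derivation:
t=0: arr=3 -> substrate=0 bound=3 product=0
t=1: arr=0 -> substrate=0 bound=3 product=0
t=2: arr=3 -> substrate=0 bound=3 product=3
t=3: arr=2 -> substrate=2 bound=3 product=3
t=4: arr=0 -> substrate=0 bound=2 product=6
t=5: arr=3 -> substrate=2 bound=3 product=6
t=6: arr=2 -> substrate=2 bound=3 product=8
t=7: arr=0 -> substrate=1 bound=3 product=9
t=8: arr=0 -> substrate=0 bound=2 product=11
t=9: arr=1 -> substrate=0 bound=2 product=12
t=10: arr=2 -> substrate=0 bound=3 product=13
t=11: arr=2 -> substrate=1 bound=3 product=14
t=12: arr=1 -> substrate=0 bound=3 product=16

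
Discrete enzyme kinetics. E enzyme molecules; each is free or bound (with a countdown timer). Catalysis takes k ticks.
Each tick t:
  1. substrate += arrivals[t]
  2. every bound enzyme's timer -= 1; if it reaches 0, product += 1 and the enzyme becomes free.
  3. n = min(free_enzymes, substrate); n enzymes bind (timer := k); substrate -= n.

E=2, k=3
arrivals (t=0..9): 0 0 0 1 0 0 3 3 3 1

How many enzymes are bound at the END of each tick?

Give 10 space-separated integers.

t=0: arr=0 -> substrate=0 bound=0 product=0
t=1: arr=0 -> substrate=0 bound=0 product=0
t=2: arr=0 -> substrate=0 bound=0 product=0
t=3: arr=1 -> substrate=0 bound=1 product=0
t=4: arr=0 -> substrate=0 bound=1 product=0
t=5: arr=0 -> substrate=0 bound=1 product=0
t=6: arr=3 -> substrate=1 bound=2 product=1
t=7: arr=3 -> substrate=4 bound=2 product=1
t=8: arr=3 -> substrate=7 bound=2 product=1
t=9: arr=1 -> substrate=6 bound=2 product=3

Answer: 0 0 0 1 1 1 2 2 2 2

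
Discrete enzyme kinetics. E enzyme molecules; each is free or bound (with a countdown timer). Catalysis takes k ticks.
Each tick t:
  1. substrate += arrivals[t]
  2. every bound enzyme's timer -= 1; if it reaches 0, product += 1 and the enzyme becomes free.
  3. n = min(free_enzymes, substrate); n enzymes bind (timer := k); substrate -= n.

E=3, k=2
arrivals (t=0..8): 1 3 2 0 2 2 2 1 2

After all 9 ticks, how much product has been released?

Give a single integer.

Answer: 10

Derivation:
t=0: arr=1 -> substrate=0 bound=1 product=0
t=1: arr=3 -> substrate=1 bound=3 product=0
t=2: arr=2 -> substrate=2 bound=3 product=1
t=3: arr=0 -> substrate=0 bound=3 product=3
t=4: arr=2 -> substrate=1 bound=3 product=4
t=5: arr=2 -> substrate=1 bound=3 product=6
t=6: arr=2 -> substrate=2 bound=3 product=7
t=7: arr=1 -> substrate=1 bound=3 product=9
t=8: arr=2 -> substrate=2 bound=3 product=10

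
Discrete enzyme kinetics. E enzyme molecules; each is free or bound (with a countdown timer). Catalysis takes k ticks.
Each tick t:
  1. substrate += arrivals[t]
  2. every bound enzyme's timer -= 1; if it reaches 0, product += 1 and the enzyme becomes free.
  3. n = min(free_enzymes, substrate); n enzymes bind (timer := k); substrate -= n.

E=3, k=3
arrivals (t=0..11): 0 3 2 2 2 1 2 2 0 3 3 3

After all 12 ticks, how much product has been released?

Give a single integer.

t=0: arr=0 -> substrate=0 bound=0 product=0
t=1: arr=3 -> substrate=0 bound=3 product=0
t=2: arr=2 -> substrate=2 bound=3 product=0
t=3: arr=2 -> substrate=4 bound=3 product=0
t=4: arr=2 -> substrate=3 bound=3 product=3
t=5: arr=1 -> substrate=4 bound=3 product=3
t=6: arr=2 -> substrate=6 bound=3 product=3
t=7: arr=2 -> substrate=5 bound=3 product=6
t=8: arr=0 -> substrate=5 bound=3 product=6
t=9: arr=3 -> substrate=8 bound=3 product=6
t=10: arr=3 -> substrate=8 bound=3 product=9
t=11: arr=3 -> substrate=11 bound=3 product=9

Answer: 9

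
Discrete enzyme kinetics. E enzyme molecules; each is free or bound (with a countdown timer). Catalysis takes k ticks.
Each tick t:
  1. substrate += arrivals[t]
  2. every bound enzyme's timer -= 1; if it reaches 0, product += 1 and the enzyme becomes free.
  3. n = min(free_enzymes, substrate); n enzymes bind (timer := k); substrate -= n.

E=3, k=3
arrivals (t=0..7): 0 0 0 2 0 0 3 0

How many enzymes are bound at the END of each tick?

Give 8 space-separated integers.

Answer: 0 0 0 2 2 2 3 3

Derivation:
t=0: arr=0 -> substrate=0 bound=0 product=0
t=1: arr=0 -> substrate=0 bound=0 product=0
t=2: arr=0 -> substrate=0 bound=0 product=0
t=3: arr=2 -> substrate=0 bound=2 product=0
t=4: arr=0 -> substrate=0 bound=2 product=0
t=5: arr=0 -> substrate=0 bound=2 product=0
t=6: arr=3 -> substrate=0 bound=3 product=2
t=7: arr=0 -> substrate=0 bound=3 product=2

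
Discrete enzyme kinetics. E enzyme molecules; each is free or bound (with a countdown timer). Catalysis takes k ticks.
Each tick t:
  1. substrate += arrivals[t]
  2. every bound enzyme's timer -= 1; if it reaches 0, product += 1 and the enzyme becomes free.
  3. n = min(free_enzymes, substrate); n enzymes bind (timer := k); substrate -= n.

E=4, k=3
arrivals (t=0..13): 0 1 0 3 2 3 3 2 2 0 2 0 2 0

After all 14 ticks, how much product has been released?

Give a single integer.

Answer: 13

Derivation:
t=0: arr=0 -> substrate=0 bound=0 product=0
t=1: arr=1 -> substrate=0 bound=1 product=0
t=2: arr=0 -> substrate=0 bound=1 product=0
t=3: arr=3 -> substrate=0 bound=4 product=0
t=4: arr=2 -> substrate=1 bound=4 product=1
t=5: arr=3 -> substrate=4 bound=4 product=1
t=6: arr=3 -> substrate=4 bound=4 product=4
t=7: arr=2 -> substrate=5 bound=4 product=5
t=8: arr=2 -> substrate=7 bound=4 product=5
t=9: arr=0 -> substrate=4 bound=4 product=8
t=10: arr=2 -> substrate=5 bound=4 product=9
t=11: arr=0 -> substrate=5 bound=4 product=9
t=12: arr=2 -> substrate=4 bound=4 product=12
t=13: arr=0 -> substrate=3 bound=4 product=13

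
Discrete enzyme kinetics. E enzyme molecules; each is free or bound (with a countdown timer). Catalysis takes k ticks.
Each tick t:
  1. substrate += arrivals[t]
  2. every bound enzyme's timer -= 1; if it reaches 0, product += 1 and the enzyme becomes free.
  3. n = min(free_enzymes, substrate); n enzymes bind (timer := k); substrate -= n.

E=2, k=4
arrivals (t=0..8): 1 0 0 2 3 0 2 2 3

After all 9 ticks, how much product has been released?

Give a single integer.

t=0: arr=1 -> substrate=0 bound=1 product=0
t=1: arr=0 -> substrate=0 bound=1 product=0
t=2: arr=0 -> substrate=0 bound=1 product=0
t=3: arr=2 -> substrate=1 bound=2 product=0
t=4: arr=3 -> substrate=3 bound=2 product=1
t=5: arr=0 -> substrate=3 bound=2 product=1
t=6: arr=2 -> substrate=5 bound=2 product=1
t=7: arr=2 -> substrate=6 bound=2 product=2
t=8: arr=3 -> substrate=8 bound=2 product=3

Answer: 3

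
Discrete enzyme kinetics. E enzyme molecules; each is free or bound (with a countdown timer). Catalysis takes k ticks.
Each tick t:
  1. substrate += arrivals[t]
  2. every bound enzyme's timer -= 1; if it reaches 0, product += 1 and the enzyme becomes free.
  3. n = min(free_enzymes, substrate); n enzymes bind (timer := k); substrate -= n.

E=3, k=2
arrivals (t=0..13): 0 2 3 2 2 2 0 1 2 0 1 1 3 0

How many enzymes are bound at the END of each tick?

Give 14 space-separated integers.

Answer: 0 2 3 3 3 3 3 3 3 3 3 2 3 3

Derivation:
t=0: arr=0 -> substrate=0 bound=0 product=0
t=1: arr=2 -> substrate=0 bound=2 product=0
t=2: arr=3 -> substrate=2 bound=3 product=0
t=3: arr=2 -> substrate=2 bound=3 product=2
t=4: arr=2 -> substrate=3 bound=3 product=3
t=5: arr=2 -> substrate=3 bound=3 product=5
t=6: arr=0 -> substrate=2 bound=3 product=6
t=7: arr=1 -> substrate=1 bound=3 product=8
t=8: arr=2 -> substrate=2 bound=3 product=9
t=9: arr=0 -> substrate=0 bound=3 product=11
t=10: arr=1 -> substrate=0 bound=3 product=12
t=11: arr=1 -> substrate=0 bound=2 product=14
t=12: arr=3 -> substrate=1 bound=3 product=15
t=13: arr=0 -> substrate=0 bound=3 product=16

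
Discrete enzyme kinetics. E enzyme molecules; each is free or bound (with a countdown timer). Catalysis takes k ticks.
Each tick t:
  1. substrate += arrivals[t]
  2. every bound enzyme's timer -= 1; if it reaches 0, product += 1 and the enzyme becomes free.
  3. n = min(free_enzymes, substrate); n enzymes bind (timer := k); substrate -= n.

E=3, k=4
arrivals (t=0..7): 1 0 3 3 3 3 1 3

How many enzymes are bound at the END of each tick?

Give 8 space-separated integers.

t=0: arr=1 -> substrate=0 bound=1 product=0
t=1: arr=0 -> substrate=0 bound=1 product=0
t=2: arr=3 -> substrate=1 bound=3 product=0
t=3: arr=3 -> substrate=4 bound=3 product=0
t=4: arr=3 -> substrate=6 bound=3 product=1
t=5: arr=3 -> substrate=9 bound=3 product=1
t=6: arr=1 -> substrate=8 bound=3 product=3
t=7: arr=3 -> substrate=11 bound=3 product=3

Answer: 1 1 3 3 3 3 3 3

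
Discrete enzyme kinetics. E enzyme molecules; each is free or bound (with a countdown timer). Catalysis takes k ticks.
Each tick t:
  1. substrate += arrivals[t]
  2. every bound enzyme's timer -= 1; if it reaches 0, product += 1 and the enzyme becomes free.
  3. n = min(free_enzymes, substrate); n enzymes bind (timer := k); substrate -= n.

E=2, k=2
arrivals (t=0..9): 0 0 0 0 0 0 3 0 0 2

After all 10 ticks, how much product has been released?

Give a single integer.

Answer: 2

Derivation:
t=0: arr=0 -> substrate=0 bound=0 product=0
t=1: arr=0 -> substrate=0 bound=0 product=0
t=2: arr=0 -> substrate=0 bound=0 product=0
t=3: arr=0 -> substrate=0 bound=0 product=0
t=4: arr=0 -> substrate=0 bound=0 product=0
t=5: arr=0 -> substrate=0 bound=0 product=0
t=6: arr=3 -> substrate=1 bound=2 product=0
t=7: arr=0 -> substrate=1 bound=2 product=0
t=8: arr=0 -> substrate=0 bound=1 product=2
t=9: arr=2 -> substrate=1 bound=2 product=2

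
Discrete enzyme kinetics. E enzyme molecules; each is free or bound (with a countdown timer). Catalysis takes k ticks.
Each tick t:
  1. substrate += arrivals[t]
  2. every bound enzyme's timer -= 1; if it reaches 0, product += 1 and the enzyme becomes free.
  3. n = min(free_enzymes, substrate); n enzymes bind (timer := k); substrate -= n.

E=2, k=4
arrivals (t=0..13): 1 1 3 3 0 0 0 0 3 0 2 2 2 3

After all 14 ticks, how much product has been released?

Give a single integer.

t=0: arr=1 -> substrate=0 bound=1 product=0
t=1: arr=1 -> substrate=0 bound=2 product=0
t=2: arr=3 -> substrate=3 bound=2 product=0
t=3: arr=3 -> substrate=6 bound=2 product=0
t=4: arr=0 -> substrate=5 bound=2 product=1
t=5: arr=0 -> substrate=4 bound=2 product=2
t=6: arr=0 -> substrate=4 bound=2 product=2
t=7: arr=0 -> substrate=4 bound=2 product=2
t=8: arr=3 -> substrate=6 bound=2 product=3
t=9: arr=0 -> substrate=5 bound=2 product=4
t=10: arr=2 -> substrate=7 bound=2 product=4
t=11: arr=2 -> substrate=9 bound=2 product=4
t=12: arr=2 -> substrate=10 bound=2 product=5
t=13: arr=3 -> substrate=12 bound=2 product=6

Answer: 6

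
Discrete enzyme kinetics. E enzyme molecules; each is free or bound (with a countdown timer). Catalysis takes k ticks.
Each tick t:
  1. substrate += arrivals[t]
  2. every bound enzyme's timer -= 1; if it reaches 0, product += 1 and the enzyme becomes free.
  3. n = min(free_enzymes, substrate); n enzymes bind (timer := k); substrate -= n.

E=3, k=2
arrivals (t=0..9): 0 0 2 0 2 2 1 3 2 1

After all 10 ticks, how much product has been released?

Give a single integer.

Answer: 8

Derivation:
t=0: arr=0 -> substrate=0 bound=0 product=0
t=1: arr=0 -> substrate=0 bound=0 product=0
t=2: arr=2 -> substrate=0 bound=2 product=0
t=3: arr=0 -> substrate=0 bound=2 product=0
t=4: arr=2 -> substrate=0 bound=2 product=2
t=5: arr=2 -> substrate=1 bound=3 product=2
t=6: arr=1 -> substrate=0 bound=3 product=4
t=7: arr=3 -> substrate=2 bound=3 product=5
t=8: arr=2 -> substrate=2 bound=3 product=7
t=9: arr=1 -> substrate=2 bound=3 product=8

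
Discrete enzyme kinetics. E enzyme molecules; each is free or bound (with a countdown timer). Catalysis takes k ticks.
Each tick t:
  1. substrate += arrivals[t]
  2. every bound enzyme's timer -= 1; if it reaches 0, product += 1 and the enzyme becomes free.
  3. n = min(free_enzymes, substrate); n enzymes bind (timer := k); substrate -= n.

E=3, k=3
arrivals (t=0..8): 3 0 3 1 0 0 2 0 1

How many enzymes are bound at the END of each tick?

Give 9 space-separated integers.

Answer: 3 3 3 3 3 3 3 3 3

Derivation:
t=0: arr=3 -> substrate=0 bound=3 product=0
t=1: arr=0 -> substrate=0 bound=3 product=0
t=2: arr=3 -> substrate=3 bound=3 product=0
t=3: arr=1 -> substrate=1 bound=3 product=3
t=4: arr=0 -> substrate=1 bound=3 product=3
t=5: arr=0 -> substrate=1 bound=3 product=3
t=6: arr=2 -> substrate=0 bound=3 product=6
t=7: arr=0 -> substrate=0 bound=3 product=6
t=8: arr=1 -> substrate=1 bound=3 product=6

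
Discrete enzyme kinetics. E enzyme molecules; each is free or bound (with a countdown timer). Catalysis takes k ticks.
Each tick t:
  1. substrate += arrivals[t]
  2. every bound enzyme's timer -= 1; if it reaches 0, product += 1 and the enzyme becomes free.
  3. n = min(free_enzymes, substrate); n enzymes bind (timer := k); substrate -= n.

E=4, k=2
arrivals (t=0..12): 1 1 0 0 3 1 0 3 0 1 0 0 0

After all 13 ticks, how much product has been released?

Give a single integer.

t=0: arr=1 -> substrate=0 bound=1 product=0
t=1: arr=1 -> substrate=0 bound=2 product=0
t=2: arr=0 -> substrate=0 bound=1 product=1
t=3: arr=0 -> substrate=0 bound=0 product=2
t=4: arr=3 -> substrate=0 bound=3 product=2
t=5: arr=1 -> substrate=0 bound=4 product=2
t=6: arr=0 -> substrate=0 bound=1 product=5
t=7: arr=3 -> substrate=0 bound=3 product=6
t=8: arr=0 -> substrate=0 bound=3 product=6
t=9: arr=1 -> substrate=0 bound=1 product=9
t=10: arr=0 -> substrate=0 bound=1 product=9
t=11: arr=0 -> substrate=0 bound=0 product=10
t=12: arr=0 -> substrate=0 bound=0 product=10

Answer: 10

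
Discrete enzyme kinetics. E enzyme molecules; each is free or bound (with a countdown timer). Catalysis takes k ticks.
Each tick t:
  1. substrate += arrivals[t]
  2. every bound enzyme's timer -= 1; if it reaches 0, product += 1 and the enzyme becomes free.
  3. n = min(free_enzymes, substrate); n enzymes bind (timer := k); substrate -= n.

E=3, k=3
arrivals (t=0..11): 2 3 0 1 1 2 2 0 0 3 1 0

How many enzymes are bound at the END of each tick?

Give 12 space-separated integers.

t=0: arr=2 -> substrate=0 bound=2 product=0
t=1: arr=3 -> substrate=2 bound=3 product=0
t=2: arr=0 -> substrate=2 bound=3 product=0
t=3: arr=1 -> substrate=1 bound=3 product=2
t=4: arr=1 -> substrate=1 bound=3 product=3
t=5: arr=2 -> substrate=3 bound=3 product=3
t=6: arr=2 -> substrate=3 bound=3 product=5
t=7: arr=0 -> substrate=2 bound=3 product=6
t=8: arr=0 -> substrate=2 bound=3 product=6
t=9: arr=3 -> substrate=3 bound=3 product=8
t=10: arr=1 -> substrate=3 bound=3 product=9
t=11: arr=0 -> substrate=3 bound=3 product=9

Answer: 2 3 3 3 3 3 3 3 3 3 3 3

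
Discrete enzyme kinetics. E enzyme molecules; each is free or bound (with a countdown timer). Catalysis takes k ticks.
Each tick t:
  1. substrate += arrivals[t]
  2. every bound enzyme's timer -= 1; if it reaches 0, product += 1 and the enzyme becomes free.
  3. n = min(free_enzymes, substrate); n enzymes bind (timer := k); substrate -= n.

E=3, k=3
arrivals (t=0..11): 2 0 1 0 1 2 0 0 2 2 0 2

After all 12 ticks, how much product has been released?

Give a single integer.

Answer: 8

Derivation:
t=0: arr=2 -> substrate=0 bound=2 product=0
t=1: arr=0 -> substrate=0 bound=2 product=0
t=2: arr=1 -> substrate=0 bound=3 product=0
t=3: arr=0 -> substrate=0 bound=1 product=2
t=4: arr=1 -> substrate=0 bound=2 product=2
t=5: arr=2 -> substrate=0 bound=3 product=3
t=6: arr=0 -> substrate=0 bound=3 product=3
t=7: arr=0 -> substrate=0 bound=2 product=4
t=8: arr=2 -> substrate=0 bound=2 product=6
t=9: arr=2 -> substrate=1 bound=3 product=6
t=10: arr=0 -> substrate=1 bound=3 product=6
t=11: arr=2 -> substrate=1 bound=3 product=8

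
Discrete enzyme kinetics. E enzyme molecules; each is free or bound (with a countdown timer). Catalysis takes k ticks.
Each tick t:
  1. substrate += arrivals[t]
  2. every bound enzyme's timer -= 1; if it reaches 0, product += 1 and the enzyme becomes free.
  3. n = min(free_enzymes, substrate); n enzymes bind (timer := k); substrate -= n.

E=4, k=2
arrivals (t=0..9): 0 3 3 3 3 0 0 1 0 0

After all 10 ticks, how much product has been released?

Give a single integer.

Answer: 13

Derivation:
t=0: arr=0 -> substrate=0 bound=0 product=0
t=1: arr=3 -> substrate=0 bound=3 product=0
t=2: arr=3 -> substrate=2 bound=4 product=0
t=3: arr=3 -> substrate=2 bound=4 product=3
t=4: arr=3 -> substrate=4 bound=4 product=4
t=5: arr=0 -> substrate=1 bound=4 product=7
t=6: arr=0 -> substrate=0 bound=4 product=8
t=7: arr=1 -> substrate=0 bound=2 product=11
t=8: arr=0 -> substrate=0 bound=1 product=12
t=9: arr=0 -> substrate=0 bound=0 product=13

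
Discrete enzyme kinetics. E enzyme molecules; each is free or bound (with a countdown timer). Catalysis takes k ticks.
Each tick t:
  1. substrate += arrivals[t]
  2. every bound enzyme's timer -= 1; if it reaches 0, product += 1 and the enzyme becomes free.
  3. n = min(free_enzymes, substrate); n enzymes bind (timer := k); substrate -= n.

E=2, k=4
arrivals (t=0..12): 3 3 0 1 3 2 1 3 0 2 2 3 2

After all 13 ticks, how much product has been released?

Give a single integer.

t=0: arr=3 -> substrate=1 bound=2 product=0
t=1: arr=3 -> substrate=4 bound=2 product=0
t=2: arr=0 -> substrate=4 bound=2 product=0
t=3: arr=1 -> substrate=5 bound=2 product=0
t=4: arr=3 -> substrate=6 bound=2 product=2
t=5: arr=2 -> substrate=8 bound=2 product=2
t=6: arr=1 -> substrate=9 bound=2 product=2
t=7: arr=3 -> substrate=12 bound=2 product=2
t=8: arr=0 -> substrate=10 bound=2 product=4
t=9: arr=2 -> substrate=12 bound=2 product=4
t=10: arr=2 -> substrate=14 bound=2 product=4
t=11: arr=3 -> substrate=17 bound=2 product=4
t=12: arr=2 -> substrate=17 bound=2 product=6

Answer: 6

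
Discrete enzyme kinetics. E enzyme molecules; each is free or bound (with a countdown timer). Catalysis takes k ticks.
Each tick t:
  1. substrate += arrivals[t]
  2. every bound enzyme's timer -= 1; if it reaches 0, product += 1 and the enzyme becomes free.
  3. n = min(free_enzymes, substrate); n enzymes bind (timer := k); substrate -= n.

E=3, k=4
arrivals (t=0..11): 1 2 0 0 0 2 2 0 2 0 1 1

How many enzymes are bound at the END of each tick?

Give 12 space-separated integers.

Answer: 1 3 3 3 2 2 3 3 3 3 3 3

Derivation:
t=0: arr=1 -> substrate=0 bound=1 product=0
t=1: arr=2 -> substrate=0 bound=3 product=0
t=2: arr=0 -> substrate=0 bound=3 product=0
t=3: arr=0 -> substrate=0 bound=3 product=0
t=4: arr=0 -> substrate=0 bound=2 product=1
t=5: arr=2 -> substrate=0 bound=2 product=3
t=6: arr=2 -> substrate=1 bound=3 product=3
t=7: arr=0 -> substrate=1 bound=3 product=3
t=8: arr=2 -> substrate=3 bound=3 product=3
t=9: arr=0 -> substrate=1 bound=3 product=5
t=10: arr=1 -> substrate=1 bound=3 product=6
t=11: arr=1 -> substrate=2 bound=3 product=6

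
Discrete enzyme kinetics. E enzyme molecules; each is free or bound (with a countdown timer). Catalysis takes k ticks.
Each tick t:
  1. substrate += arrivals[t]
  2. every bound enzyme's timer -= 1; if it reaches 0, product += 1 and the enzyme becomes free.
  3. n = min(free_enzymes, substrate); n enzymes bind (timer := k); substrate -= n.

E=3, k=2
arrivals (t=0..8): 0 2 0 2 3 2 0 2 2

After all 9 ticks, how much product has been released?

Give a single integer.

t=0: arr=0 -> substrate=0 bound=0 product=0
t=1: arr=2 -> substrate=0 bound=2 product=0
t=2: arr=0 -> substrate=0 bound=2 product=0
t=3: arr=2 -> substrate=0 bound=2 product=2
t=4: arr=3 -> substrate=2 bound=3 product=2
t=5: arr=2 -> substrate=2 bound=3 product=4
t=6: arr=0 -> substrate=1 bound=3 product=5
t=7: arr=2 -> substrate=1 bound=3 product=7
t=8: arr=2 -> substrate=2 bound=3 product=8

Answer: 8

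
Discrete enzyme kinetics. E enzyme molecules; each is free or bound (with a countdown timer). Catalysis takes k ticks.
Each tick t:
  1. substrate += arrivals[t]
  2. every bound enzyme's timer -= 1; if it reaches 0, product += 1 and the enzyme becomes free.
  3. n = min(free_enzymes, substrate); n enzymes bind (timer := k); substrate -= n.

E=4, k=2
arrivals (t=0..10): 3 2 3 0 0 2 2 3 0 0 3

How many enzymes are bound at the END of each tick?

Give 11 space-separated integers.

t=0: arr=3 -> substrate=0 bound=3 product=0
t=1: arr=2 -> substrate=1 bound=4 product=0
t=2: arr=3 -> substrate=1 bound=4 product=3
t=3: arr=0 -> substrate=0 bound=4 product=4
t=4: arr=0 -> substrate=0 bound=1 product=7
t=5: arr=2 -> substrate=0 bound=2 product=8
t=6: arr=2 -> substrate=0 bound=4 product=8
t=7: arr=3 -> substrate=1 bound=4 product=10
t=8: arr=0 -> substrate=0 bound=3 product=12
t=9: arr=0 -> substrate=0 bound=1 product=14
t=10: arr=3 -> substrate=0 bound=3 product=15

Answer: 3 4 4 4 1 2 4 4 3 1 3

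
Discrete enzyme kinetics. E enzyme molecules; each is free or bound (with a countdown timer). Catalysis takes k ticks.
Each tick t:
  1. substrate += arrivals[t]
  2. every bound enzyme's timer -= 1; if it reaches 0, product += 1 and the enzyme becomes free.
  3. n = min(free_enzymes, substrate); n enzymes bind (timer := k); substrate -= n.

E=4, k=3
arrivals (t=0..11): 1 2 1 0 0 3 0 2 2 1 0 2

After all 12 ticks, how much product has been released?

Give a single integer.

t=0: arr=1 -> substrate=0 bound=1 product=0
t=1: arr=2 -> substrate=0 bound=3 product=0
t=2: arr=1 -> substrate=0 bound=4 product=0
t=3: arr=0 -> substrate=0 bound=3 product=1
t=4: arr=0 -> substrate=0 bound=1 product=3
t=5: arr=3 -> substrate=0 bound=3 product=4
t=6: arr=0 -> substrate=0 bound=3 product=4
t=7: arr=2 -> substrate=1 bound=4 product=4
t=8: arr=2 -> substrate=0 bound=4 product=7
t=9: arr=1 -> substrate=1 bound=4 product=7
t=10: arr=0 -> substrate=0 bound=4 product=8
t=11: arr=2 -> substrate=0 bound=3 product=11

Answer: 11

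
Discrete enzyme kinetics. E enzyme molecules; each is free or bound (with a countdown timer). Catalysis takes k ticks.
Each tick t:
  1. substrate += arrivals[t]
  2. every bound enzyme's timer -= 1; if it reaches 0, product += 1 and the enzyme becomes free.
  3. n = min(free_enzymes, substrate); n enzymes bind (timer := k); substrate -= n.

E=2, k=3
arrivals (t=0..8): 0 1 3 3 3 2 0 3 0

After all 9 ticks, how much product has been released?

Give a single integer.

t=0: arr=0 -> substrate=0 bound=0 product=0
t=1: arr=1 -> substrate=0 bound=1 product=0
t=2: arr=3 -> substrate=2 bound=2 product=0
t=3: arr=3 -> substrate=5 bound=2 product=0
t=4: arr=3 -> substrate=7 bound=2 product=1
t=5: arr=2 -> substrate=8 bound=2 product=2
t=6: arr=0 -> substrate=8 bound=2 product=2
t=7: arr=3 -> substrate=10 bound=2 product=3
t=8: arr=0 -> substrate=9 bound=2 product=4

Answer: 4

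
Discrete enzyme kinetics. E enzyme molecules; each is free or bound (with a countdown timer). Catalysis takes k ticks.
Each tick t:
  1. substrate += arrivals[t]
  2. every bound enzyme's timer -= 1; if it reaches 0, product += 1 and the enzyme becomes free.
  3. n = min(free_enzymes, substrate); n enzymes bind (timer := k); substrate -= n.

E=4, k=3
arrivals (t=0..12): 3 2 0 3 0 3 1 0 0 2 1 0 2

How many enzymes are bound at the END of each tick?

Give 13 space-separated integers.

t=0: arr=3 -> substrate=0 bound=3 product=0
t=1: arr=2 -> substrate=1 bound=4 product=0
t=2: arr=0 -> substrate=1 bound=4 product=0
t=3: arr=3 -> substrate=1 bound=4 product=3
t=4: arr=0 -> substrate=0 bound=4 product=4
t=5: arr=3 -> substrate=3 bound=4 product=4
t=6: arr=1 -> substrate=1 bound=4 product=7
t=7: arr=0 -> substrate=0 bound=4 product=8
t=8: arr=0 -> substrate=0 bound=4 product=8
t=9: arr=2 -> substrate=0 bound=3 product=11
t=10: arr=1 -> substrate=0 bound=3 product=12
t=11: arr=0 -> substrate=0 bound=3 product=12
t=12: arr=2 -> substrate=0 bound=3 product=14

Answer: 3 4 4 4 4 4 4 4 4 3 3 3 3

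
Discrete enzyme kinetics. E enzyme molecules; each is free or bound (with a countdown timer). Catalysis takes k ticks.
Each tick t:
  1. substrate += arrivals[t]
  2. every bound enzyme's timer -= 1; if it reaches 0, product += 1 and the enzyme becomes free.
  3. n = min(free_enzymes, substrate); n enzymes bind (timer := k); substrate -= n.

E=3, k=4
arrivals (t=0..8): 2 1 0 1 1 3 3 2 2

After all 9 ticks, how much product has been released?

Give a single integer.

Answer: 5

Derivation:
t=0: arr=2 -> substrate=0 bound=2 product=0
t=1: arr=1 -> substrate=0 bound=3 product=0
t=2: arr=0 -> substrate=0 bound=3 product=0
t=3: arr=1 -> substrate=1 bound=3 product=0
t=4: arr=1 -> substrate=0 bound=3 product=2
t=5: arr=3 -> substrate=2 bound=3 product=3
t=6: arr=3 -> substrate=5 bound=3 product=3
t=7: arr=2 -> substrate=7 bound=3 product=3
t=8: arr=2 -> substrate=7 bound=3 product=5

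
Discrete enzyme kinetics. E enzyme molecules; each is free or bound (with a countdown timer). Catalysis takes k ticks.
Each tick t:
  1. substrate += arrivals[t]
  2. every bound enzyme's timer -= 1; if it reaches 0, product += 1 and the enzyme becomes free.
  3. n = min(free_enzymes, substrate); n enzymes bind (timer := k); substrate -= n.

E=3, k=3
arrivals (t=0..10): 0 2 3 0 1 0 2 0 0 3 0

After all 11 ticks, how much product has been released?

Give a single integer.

Answer: 8

Derivation:
t=0: arr=0 -> substrate=0 bound=0 product=0
t=1: arr=2 -> substrate=0 bound=2 product=0
t=2: arr=3 -> substrate=2 bound=3 product=0
t=3: arr=0 -> substrate=2 bound=3 product=0
t=4: arr=1 -> substrate=1 bound=3 product=2
t=5: arr=0 -> substrate=0 bound=3 product=3
t=6: arr=2 -> substrate=2 bound=3 product=3
t=7: arr=0 -> substrate=0 bound=3 product=5
t=8: arr=0 -> substrate=0 bound=2 product=6
t=9: arr=3 -> substrate=2 bound=3 product=6
t=10: arr=0 -> substrate=0 bound=3 product=8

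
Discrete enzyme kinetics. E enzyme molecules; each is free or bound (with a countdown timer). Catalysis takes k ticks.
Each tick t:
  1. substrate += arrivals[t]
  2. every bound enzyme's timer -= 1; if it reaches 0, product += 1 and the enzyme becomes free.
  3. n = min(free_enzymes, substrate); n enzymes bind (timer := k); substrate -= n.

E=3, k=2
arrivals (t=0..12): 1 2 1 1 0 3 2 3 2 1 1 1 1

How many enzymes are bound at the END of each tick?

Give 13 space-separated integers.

Answer: 1 3 3 2 1 3 3 3 3 3 3 3 3

Derivation:
t=0: arr=1 -> substrate=0 bound=1 product=0
t=1: arr=2 -> substrate=0 bound=3 product=0
t=2: arr=1 -> substrate=0 bound=3 product=1
t=3: arr=1 -> substrate=0 bound=2 product=3
t=4: arr=0 -> substrate=0 bound=1 product=4
t=5: arr=3 -> substrate=0 bound=3 product=5
t=6: arr=2 -> substrate=2 bound=3 product=5
t=7: arr=3 -> substrate=2 bound=3 product=8
t=8: arr=2 -> substrate=4 bound=3 product=8
t=9: arr=1 -> substrate=2 bound=3 product=11
t=10: arr=1 -> substrate=3 bound=3 product=11
t=11: arr=1 -> substrate=1 bound=3 product=14
t=12: arr=1 -> substrate=2 bound=3 product=14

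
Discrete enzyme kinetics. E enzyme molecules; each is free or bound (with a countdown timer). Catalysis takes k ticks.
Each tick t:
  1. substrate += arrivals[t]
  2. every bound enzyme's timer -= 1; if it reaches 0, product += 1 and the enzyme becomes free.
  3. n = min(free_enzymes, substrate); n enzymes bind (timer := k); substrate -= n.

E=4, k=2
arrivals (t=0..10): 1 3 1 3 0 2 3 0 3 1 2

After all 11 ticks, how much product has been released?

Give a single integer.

t=0: arr=1 -> substrate=0 bound=1 product=0
t=1: arr=3 -> substrate=0 bound=4 product=0
t=2: arr=1 -> substrate=0 bound=4 product=1
t=3: arr=3 -> substrate=0 bound=4 product=4
t=4: arr=0 -> substrate=0 bound=3 product=5
t=5: arr=2 -> substrate=0 bound=2 product=8
t=6: arr=3 -> substrate=1 bound=4 product=8
t=7: arr=0 -> substrate=0 bound=3 product=10
t=8: arr=3 -> substrate=0 bound=4 product=12
t=9: arr=1 -> substrate=0 bound=4 product=13
t=10: arr=2 -> substrate=0 bound=3 product=16

Answer: 16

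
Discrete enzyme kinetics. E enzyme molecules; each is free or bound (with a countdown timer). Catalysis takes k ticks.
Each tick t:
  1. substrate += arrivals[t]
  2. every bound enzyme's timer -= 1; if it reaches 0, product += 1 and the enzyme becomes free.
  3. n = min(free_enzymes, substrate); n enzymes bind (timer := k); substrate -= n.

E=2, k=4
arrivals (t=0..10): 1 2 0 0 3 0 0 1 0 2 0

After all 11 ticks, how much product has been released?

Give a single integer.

t=0: arr=1 -> substrate=0 bound=1 product=0
t=1: arr=2 -> substrate=1 bound=2 product=0
t=2: arr=0 -> substrate=1 bound=2 product=0
t=3: arr=0 -> substrate=1 bound=2 product=0
t=4: arr=3 -> substrate=3 bound=2 product=1
t=5: arr=0 -> substrate=2 bound=2 product=2
t=6: arr=0 -> substrate=2 bound=2 product=2
t=7: arr=1 -> substrate=3 bound=2 product=2
t=8: arr=0 -> substrate=2 bound=2 product=3
t=9: arr=2 -> substrate=3 bound=2 product=4
t=10: arr=0 -> substrate=3 bound=2 product=4

Answer: 4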